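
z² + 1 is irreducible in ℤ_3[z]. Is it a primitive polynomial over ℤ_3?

No

Write f(z) = z² + 1.
|GF(3^2)^×| = 3^2 − 1 = 8. Prime factorization: 8 = 2^3.
f is primitive ⇔ z has order 8 in GF(3)[z]/(f), i.e. z^(8/q) ≠ 1 for each prime q | 8.
z^(4) mod f = 1
Since z^(4) = 1, the order of z divides 4 < 8; not primitive.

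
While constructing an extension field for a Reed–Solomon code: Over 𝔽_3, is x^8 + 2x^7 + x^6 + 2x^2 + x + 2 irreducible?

No

Write g(x) = x^8 + 2x^7 + x^6 + 2x^2 + x + 2.
Check for roots in 𝔽_3: g(0) = 2; g(1) = 0 → root; g(2) = 0 → root.
g(1) = 0, so (x − 1) divides g(x); g is reducible.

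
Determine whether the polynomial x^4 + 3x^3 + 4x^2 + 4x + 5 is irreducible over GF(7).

Write m(x) = x^4 + 3x^3 + 4x^2 + 4x + 5.
Check for roots in GF(7): m(0) = 5; m(1) = 3; m(2) = 6; m(3) = 5; m(4) = 1; m(5) = 5; m(6) = 3.
No roots, so no linear factors.
Degree-2 irreducible divisors: test the 21 monic irreducibles of degree 2 over GF(7).
None of them divide m (all give nonzero remainder).
No irreducible factor of degree ≤ 2 exists, so m is irreducible over GF(7).

Yes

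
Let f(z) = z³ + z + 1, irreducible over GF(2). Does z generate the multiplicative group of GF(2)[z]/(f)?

|GF(2^3)^×| = 2^3 − 1 = 7. Prime factorization: 7 = 7.
f is primitive ⇔ z has order 7 in GF(2)[z]/(f), i.e. z^(7/q) ≠ 1 for each prime q | 7.
z^(1) mod f = z.
None equal 1, so z has full order 7; f is primitive.

Yes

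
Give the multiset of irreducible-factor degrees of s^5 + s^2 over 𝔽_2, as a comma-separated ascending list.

1, 1, 1, 2

Write h(s) = s^5 + s^2.
Roots in 𝔽_2: h(0) = 0 → root; h(1) = 0 → root.
Linear factors from roots: (s), (s + 1).
Complete factorization: h(s) = (s + 1)·(s)^2·(s^2 + s + 1).
Factor degrees with multiplicity: 1 + 1 + 1 + 2 = 5.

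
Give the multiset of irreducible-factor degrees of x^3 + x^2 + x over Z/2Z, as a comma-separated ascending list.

1, 2

Write h(x) = x^3 + x^2 + x.
Roots in Z/2Z: h(0) = 0 → root; h(1) = 1.
Linear factors from roots: (x).
Complete factorization: h(x) = (x)·(x^2 + x + 1).
Factor degrees with multiplicity: 1 + 2 = 3.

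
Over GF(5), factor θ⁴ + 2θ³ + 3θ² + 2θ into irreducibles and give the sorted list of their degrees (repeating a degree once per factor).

1, 1, 2

Write f(θ) = θ⁴ + 2θ³ + 3θ² + 2θ.
Roots in GF(5): f(0) = 0 → root; f(1) = 3; f(2) = 3; f(3) = 3; f(4) = 0 → root.
Linear factors from roots: (θ), (θ + 1).
Complete factorization: f(θ) = (θ)·(θ + 1)·(θ² + θ + 2).
Factor degrees with multiplicity: 1 + 1 + 2 = 4.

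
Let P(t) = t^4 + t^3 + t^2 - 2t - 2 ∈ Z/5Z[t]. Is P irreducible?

Check for roots in Z/5Z: P(0) = 3; P(1) = 4; P(2) = 2; P(3) = 4; P(4) = 1.
No roots, so no linear factors.
Degree-2 irreducible divisors: test the 10 monic irreducibles of degree 2 over GF(5).
None of them divide P (all give nonzero remainder).
No irreducible factor of degree ≤ 2 exists, so P is irreducible over GF(5).

Yes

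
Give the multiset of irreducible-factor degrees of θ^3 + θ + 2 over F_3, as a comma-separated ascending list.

Write g(θ) = θ^3 + θ + 2.
Roots in F_3: g(0) = 2; g(1) = 1; g(2) = 0 → root.
Linear factors from roots: (θ + 1).
Complete factorization: g(θ) = (θ + 1)·(θ^2 + 2θ + 2).
Factor degrees with multiplicity: 1 + 2 = 3.

1, 2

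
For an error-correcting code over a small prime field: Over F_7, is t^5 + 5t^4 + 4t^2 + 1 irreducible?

Write P(t) = t^5 + 5t^4 + 4t^2 + 1.
Check for roots in F_7: P(0) = 1; P(1) = 4; P(2) = 3; P(3) = 6; P(4) = 3; P(5) = 2; P(6) = 2.
No roots, so no linear factors.
Degree-2 irreducible divisors: test the 21 monic irreducibles of degree 2 over GF(7).
None of them divide P (all give nonzero remainder).
No irreducible factor of degree ≤ 2 exists, so P is irreducible over GF(7).

Yes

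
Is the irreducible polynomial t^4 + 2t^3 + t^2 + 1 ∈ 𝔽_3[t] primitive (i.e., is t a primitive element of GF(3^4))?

Write f(t) = t^4 + 2t^3 + t^2 + 1.
|GF(3^4)^×| = 3^4 − 1 = 80. Prime factorization: 80 = 2^4·5.
f is primitive ⇔ t has order 80 in GF(3)[t]/(f), i.e. t^(80/q) ≠ 1 for each prime q | 80.
t^(40) mod f = 1
t^(16) mod f = t^3 + t^2 + 2t.
Since t^(40) = 1, the order of t divides 40 < 80; not primitive.

No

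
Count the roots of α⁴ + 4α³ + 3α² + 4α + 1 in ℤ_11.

Write f(α) = α⁴ + 4α³ + 3α² + 4α + 1.
Evaluate at each of the 11 elements of ℤ_11:
f(0) = 1; f(1) = 2; f(2) = 3; f(3) = 9; f(4) = 5; f(5) = 0 → root; f(6) = 5; f(7) = 0 → root; f(8) = 0 → root; f(9) = 0 → root; f(10) = 8.
Roots: {5, 7, 8, 9}.

4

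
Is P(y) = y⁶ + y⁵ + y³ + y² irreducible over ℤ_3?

No

Check for roots in ℤ_3: P(0) = 0 → root; P(1) = 1; P(2) = 0 → root.
P(0) = 0, so (y) divides P(y); P is reducible.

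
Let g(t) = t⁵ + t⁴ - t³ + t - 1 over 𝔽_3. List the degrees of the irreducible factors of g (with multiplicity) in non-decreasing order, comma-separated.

2, 3

Roots in 𝔽_3: g(0) = 2; g(1) = 1; g(2) = 2.
Complete factorization: g(t) = (t² + 1)·(t³ + t² + t - 1).
Factor degrees with multiplicity: 2 + 3 = 5.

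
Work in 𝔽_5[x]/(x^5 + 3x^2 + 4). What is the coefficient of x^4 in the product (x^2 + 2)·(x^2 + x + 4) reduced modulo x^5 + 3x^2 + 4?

1

Multiply in 𝔽_5[x]: (x^2 + 2)·(x^2 + x + 4) = x^4 + x^3 + x^2 + 2x + 3.
Reduced: x^4 + x^3 + x^2 + 2x + 3.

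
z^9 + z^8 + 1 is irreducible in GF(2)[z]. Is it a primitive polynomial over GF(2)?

No

Write f(z) = z^9 + z^8 + 1.
|GF(2^9)^×| = 2^9 − 1 = 511. Prime factorization: 511 = 7·73.
f is primitive ⇔ z has order 511 in GF(2)[z]/(f), i.e. z^(511/q) ≠ 1 for each prime q | 511.
z^(73) mod f = 1
z^(7) mod f = z^7.
Since z^(73) = 1, the order of z divides 73 < 511; not primitive.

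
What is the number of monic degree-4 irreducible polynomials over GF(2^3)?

1008

x^(8^4) − x is the product of all monic irreducibles of degree dividing 4; Möbius inversion gives N = (1/4) Σ μ(4/d)·8^d.
Divisors of 4: 1, 2, 4; μ(4/d) for each: 0, -1, 1.
Σ = − 8^2 + 8^4 = 4032.
N = 4032/4 = 1008.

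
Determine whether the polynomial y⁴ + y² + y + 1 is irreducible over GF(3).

Yes

Write m(y) = y⁴ + y² + y + 1.
Check for roots in GF(3): m(0) = 1; m(1) = 1; m(2) = 2.
No roots, so no linear factors.
Monic irreducibles of degree 2 over GF(3): y² + 1, y² + y + 2, y² + 2y + 2.
None of them divide m (all give nonzero remainder).
No irreducible factor of degree ≤ 2 exists, so m is irreducible over GF(3).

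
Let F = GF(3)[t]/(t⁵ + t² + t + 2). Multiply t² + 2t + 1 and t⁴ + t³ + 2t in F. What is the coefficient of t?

Multiply in GF(3)[t]: (t² + 2t + 1)·(t⁴ + t³ + 2t) = t⁶ + t² + 2t.
Reduce using t⁵ ≡ 2t² + 2t + 1 (mod t⁵ + t² + t + 2).
Reduced: 2t³.

0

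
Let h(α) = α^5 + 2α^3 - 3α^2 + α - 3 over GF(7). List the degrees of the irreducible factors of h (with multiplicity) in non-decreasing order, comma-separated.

1, 2, 2

Linear factors from roots: (α - 2).
Complete factorization: h(α) = (α - 2)·(α^2 + 1)·(α^2 + 2α - 2).
Factor degrees with multiplicity: 1 + 2 + 2 = 5.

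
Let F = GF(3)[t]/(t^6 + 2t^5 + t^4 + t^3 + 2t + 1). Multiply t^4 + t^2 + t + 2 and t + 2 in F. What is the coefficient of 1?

Multiply in GF(3)[t]: (t^4 + t^2 + t + 2)·(t + 2) = t^5 + 2t^4 + t^3 + t + 1.
Reduced: t^5 + 2t^4 + t^3 + t + 1.

1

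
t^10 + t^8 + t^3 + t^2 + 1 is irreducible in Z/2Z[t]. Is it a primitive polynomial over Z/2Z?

Write f(t) = t^10 + t^8 + t^3 + t^2 + 1.
|GF(2^10)^×| = 2^10 − 1 = 1023. Prime factorization: 1023 = 3·11·31.
f is primitive ⇔ t has order 1023 in GF(2)[t]/(f), i.e. t^(1023/q) ≠ 1 for each prime q | 1023.
t^(341) mod f = t^9 + t^8 + t^4 + t + 1.
t^(93) mod f = t^9 + t^6 + t^4 + t^2.
t^(33) mod f = t^5 + t^4 + t^2 + t.
None equal 1, so t has full order 1023; f is primitive.

Yes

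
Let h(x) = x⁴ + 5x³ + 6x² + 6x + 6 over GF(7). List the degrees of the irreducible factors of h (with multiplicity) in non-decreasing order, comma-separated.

Linear factors from roots: (x + 5), (x + 4).
Complete factorization: h(x) = (x + 4)·(x + 5)·(x² + 3x + 1).
Factor degrees with multiplicity: 1 + 1 + 2 = 4.

1, 1, 2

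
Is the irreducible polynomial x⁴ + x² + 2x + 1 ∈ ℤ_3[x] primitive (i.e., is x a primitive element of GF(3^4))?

Write f(x) = x⁴ + x² + 2x + 1.
|GF(3^4)^×| = 3^4 − 1 = 80. Prime factorization: 80 = 2^4·5.
f is primitive ⇔ x has order 80 in GF(3)[x]/(f), i.e. x^(80/q) ≠ 1 for each prime q | 80.
x^(40) mod f = 1
x^(16) mod f = 2x³ + 2.
Since x^(40) = 1, the order of x divides 40 < 80; not primitive.

No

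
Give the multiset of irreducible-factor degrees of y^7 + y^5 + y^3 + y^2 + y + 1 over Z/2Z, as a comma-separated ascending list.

Write g(y) = y^7 + y^5 + y^3 + y^2 + y + 1.
Roots in Z/2Z: g(0) = 1; g(1) = 0 → root.
Linear factors from roots: (y + 1).
Complete factorization: g(y) = (y + 1)^2·(y^2 + y + 1)·(y^3 + y^2 + 1).
Factor degrees with multiplicity: 1 + 1 + 2 + 3 = 7.

1, 1, 2, 3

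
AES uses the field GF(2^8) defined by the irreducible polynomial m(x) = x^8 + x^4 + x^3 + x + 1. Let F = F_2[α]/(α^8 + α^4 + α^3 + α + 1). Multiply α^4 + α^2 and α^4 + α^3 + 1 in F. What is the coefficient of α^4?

0

Multiply in F_2[α]: (α^4 + α^2)·(α^4 + α^3 + 1) = α^8 + α^7 + α^6 + α^5 + α^4 + α^2.
Reduce using α^8 ≡ α^4 + α^3 + α + 1 (mod α^8 + α^4 + α^3 + α + 1).
Reduced: α^7 + α^6 + α^5 + α^3 + α^2 + α + 1.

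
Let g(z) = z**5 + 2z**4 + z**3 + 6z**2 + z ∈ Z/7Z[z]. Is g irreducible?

No

Check for roots in Z/7Z: g(0) = 0 → root; g(1) = 4; g(2) = 0 → root; g(3) = 6; g(4) = 6; g(5) = 0 → root; g(6) = 5.
g(0) = 0, so (z) divides g(z); g is reducible.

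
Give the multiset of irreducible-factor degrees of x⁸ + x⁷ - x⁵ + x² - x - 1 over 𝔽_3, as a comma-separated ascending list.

1, 3, 4

Write g(x) = x⁸ + x⁷ - x⁵ + x² - x - 1.
Roots in 𝔽_3: g(0) = 2; g(1) = 0 → root; g(2) = 2.
Linear factors from roots: (x - 1).
Complete factorization: g(x) = (x - 1)·(x³ - x² + x + 1)·(x⁴ + x² + x + 1).
Factor degrees with multiplicity: 1 + 3 + 4 = 8.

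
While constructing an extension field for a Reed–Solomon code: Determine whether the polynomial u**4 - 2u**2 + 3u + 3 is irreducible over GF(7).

Yes

Write f(u) = u**4 - 2u**2 + 3u + 3.
Check for roots in GF(7): f(0) = 3; f(1) = 5; f(2) = 3; f(3) = 5; f(4) = 1; f(5) = 5; f(6) = 6.
No roots, so no linear factors.
Degree-2 irreducible divisors: test the 21 monic irreducibles of degree 2 over GF(7).
None of them divide f (all give nonzero remainder).
No irreducible factor of degree ≤ 2 exists, so f is irreducible over GF(7).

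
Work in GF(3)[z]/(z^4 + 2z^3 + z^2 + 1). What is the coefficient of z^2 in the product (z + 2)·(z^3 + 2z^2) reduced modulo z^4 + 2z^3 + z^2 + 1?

Multiply in GF(3)[z]: (z + 2)·(z^3 + 2z^2) = z^4 + z^3 + z^2.
Reduce using z^4 ≡ z^3 + 2z^2 + 2 (mod z^4 + 2z^3 + z^2 + 1).
Reduced: 2z^3 + 2.

0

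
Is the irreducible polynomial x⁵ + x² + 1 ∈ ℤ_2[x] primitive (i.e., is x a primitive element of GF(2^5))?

Write f(x) = x⁵ + x² + 1.
|GF(2^5)^×| = 2^5 − 1 = 31. Prime factorization: 31 = 31.
f is primitive ⇔ x has order 31 in GF(2)[x]/(f), i.e. x^(31/q) ≠ 1 for each prime q | 31.
x^(1) mod f = x.
None equal 1, so x has full order 31; f is primitive.

Yes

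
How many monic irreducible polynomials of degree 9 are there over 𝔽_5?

The number of monic irreducibles of degree 9 over GF(5) is (1/9)·Σ_{d∣9} μ(9/d) 5^d.
Divisors of 9: 1, 3, 9; μ(9/d) for each: 0, -1, 1.
Σ = − 5^3 + 5^9 = 1953000.
N = 1953000/9 = 217000.

217000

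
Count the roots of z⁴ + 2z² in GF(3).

3

Write P(z) = z⁴ + 2z².
Evaluate at each of the 3 elements of GF(3):
P(0) = 0 → root; P(1) = 0 → root; P(2) = 0 → root.
Roots: {0, 1, 2}.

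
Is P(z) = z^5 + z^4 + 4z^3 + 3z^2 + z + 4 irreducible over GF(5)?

Yes

Check for roots in GF(5): P(0) = 4; P(1) = 4; P(2) = 3; P(3) = 1; P(4) = 2.
No roots, so no linear factors.
Degree-2 irreducible divisors: test the 10 monic irreducibles of degree 2 over GF(5).
None of them divide P (all give nonzero remainder).
No irreducible factor of degree ≤ 2 exists, so P is irreducible over GF(5).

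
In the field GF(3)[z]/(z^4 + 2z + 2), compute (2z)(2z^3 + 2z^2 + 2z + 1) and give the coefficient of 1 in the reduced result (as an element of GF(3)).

1

Multiply in GF(3)[z]: (2z)·(2z^3 + 2z^2 + 2z + 1) = z^4 + z^3 + z^2 + 2z.
Reduce using z^4 ≡ z + 1 (mod z^4 + 2z + 2).
Reduced: z^3 + z^2 + 1.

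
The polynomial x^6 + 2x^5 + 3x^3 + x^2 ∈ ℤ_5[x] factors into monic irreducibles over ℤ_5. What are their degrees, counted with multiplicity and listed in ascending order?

Write g(x) = x^6 + 2x^5 + 3x^3 + x^2.
Roots in ℤ_5: g(0) = 0 → root; g(1) = 2; g(2) = 1; g(3) = 0 → root; g(4) = 2.
Linear factors from roots: (x), (x + 2).
Complete factorization: g(x) = (x)^2·(x + 2)^2·(x^2 + 3x + 4).
Factor degrees with multiplicity: 1 + 1 + 1 + 1 + 2 = 6.

1, 1, 1, 1, 2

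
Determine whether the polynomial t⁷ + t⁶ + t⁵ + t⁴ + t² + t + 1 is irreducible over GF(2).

Yes

Write m(t) = t⁷ + t⁶ + t⁵ + t⁴ + t² + t + 1.
Check for roots in GF(2): m(0) = 1; m(1) = 1.
No roots, so no linear factors.
Monic irreducibles of degree 2 over GF(2): t² + t + 1.
None of them divide m (all give nonzero remainder).
Monic irreducibles of degree 3 over GF(2): t³ + t + 1, t³ + t² + 1.
None of them divide m (all give nonzero remainder).
No irreducible factor of degree ≤ 3 exists, so m is irreducible over GF(2).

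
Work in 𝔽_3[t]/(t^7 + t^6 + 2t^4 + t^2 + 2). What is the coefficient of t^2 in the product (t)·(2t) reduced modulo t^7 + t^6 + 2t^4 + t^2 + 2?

Multiply in 𝔽_3[t]: (t)·(2t) = 2t^2.
Reduced: 2t^2.

2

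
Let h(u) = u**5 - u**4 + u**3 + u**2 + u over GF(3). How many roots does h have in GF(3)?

3

Evaluate at each of the 3 elements of GF(3):
h(0) = 0 → root; h(1) = 0 → root; h(2) = 0 → root.
Roots: {0, 1, 2}.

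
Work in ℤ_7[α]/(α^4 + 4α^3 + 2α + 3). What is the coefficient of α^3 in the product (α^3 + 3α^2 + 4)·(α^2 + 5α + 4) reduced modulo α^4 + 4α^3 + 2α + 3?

Multiply in ℤ_7[α]: (α^3 + 3α^2 + 4)·(α^2 + 5α + 4) = α^5 + α^4 + 5α^3 + 2α^2 + 6α + 2.
Reduce using α^4 ≡ 3α^3 + 5α + 4 (mod α^4 + 4α^3 + 2α + 3).
Reduced: 3α^3 + 2α + 4.

3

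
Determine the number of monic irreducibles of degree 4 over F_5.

150

By the necklace-counting formula, N_5(4) = (1/4) Σ_{d|4} μ(4/d)·5^d.
Divisors of 4: 1, 2, 4; μ(4/d) for each: 0, -1, 1.
Σ = − 5^2 + 5^4 = 600.
N = 600/4 = 150.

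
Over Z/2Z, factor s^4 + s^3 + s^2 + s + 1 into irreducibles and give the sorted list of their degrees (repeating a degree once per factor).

Write f(s) = s^4 + s^3 + s^2 + s + 1.
Roots in Z/2Z: f(0) = 1; f(1) = 1.
Complete factorization: f(s) = (s^4 + s^3 + s^2 + s + 1).
Factor degrees with multiplicity: 4 = 4.

4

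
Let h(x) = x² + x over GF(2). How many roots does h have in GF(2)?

2

Evaluate at each of the 2 elements of GF(2):
h(0) = 0 → root; h(1) = 0 → root.
Roots: {0, 1}.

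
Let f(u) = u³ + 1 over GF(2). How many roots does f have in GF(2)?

1

Evaluate at each of the 2 elements of GF(2):
f(0) = 1; f(1) = 0 → root.
Roots: {1}.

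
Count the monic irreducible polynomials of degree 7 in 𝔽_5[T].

11160

Gauss's count: N_{5}(7) = (1/7) Σ_{d|7} μ(7/d)·5^d.
Divisors of 7: 1, 7; μ(7/d) for each: -1, 1.
Σ = − 5^1 + 5^7 = 78120.
N = 78120/7 = 11160.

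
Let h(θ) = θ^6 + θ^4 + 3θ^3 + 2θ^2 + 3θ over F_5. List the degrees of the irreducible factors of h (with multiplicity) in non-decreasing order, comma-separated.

1, 1, 4

Roots in F_5: h(0) = 0 → root; h(1) = 0 → root; h(2) = 3; h(3) = 3; h(4) = 3.
Linear factors from roots: (θ), (θ + 4).
Complete factorization: h(θ) = (θ)·(θ + 4)·(θ^4 + θ^3 + 2θ^2 + 2).
Factor degrees with multiplicity: 1 + 1 + 4 = 6.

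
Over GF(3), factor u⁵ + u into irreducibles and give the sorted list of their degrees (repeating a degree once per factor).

Write g(u) = u⁵ + u.
Roots in GF(3): g(0) = 0 → root; g(1) = 2; g(2) = 1.
Linear factors from roots: (u).
Complete factorization: g(u) = (u)·(u² + u - 1)·(u² - u - 1).
Factor degrees with multiplicity: 1 + 2 + 2 = 5.

1, 2, 2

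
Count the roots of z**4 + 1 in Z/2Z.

Write g(z) = z**4 + 1.
Evaluate at each of the 2 elements of Z/2Z:
g(0) = 1; g(1) = 0 → root.
Roots: {1}.

1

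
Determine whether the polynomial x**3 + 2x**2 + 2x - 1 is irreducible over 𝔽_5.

Write P(x) = x**3 + 2x**2 + 2x - 1.
Check for roots in 𝔽_5: P(0) = 4; P(1) = 4; P(2) = 4; P(3) = 0 → root; P(4) = 3.
P(3) = 0, so (x − 3) divides P(x); P is reducible.

No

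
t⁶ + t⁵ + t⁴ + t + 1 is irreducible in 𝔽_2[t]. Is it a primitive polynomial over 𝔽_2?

Yes

Write f(t) = t⁶ + t⁵ + t⁴ + t + 1.
|GF(2^6)^×| = 2^6 − 1 = 63. Prime factorization: 63 = 3^2·7.
f is primitive ⇔ t has order 63 in GF(2)[t]/(f), i.e. t^(63/q) ≠ 1 for each prime q | 63.
t^(21) mod f = t⁴ + t³ + 1.
t^(9) mod f = t⁵ + t² + t + 1.
None equal 1, so t has full order 63; f is primitive.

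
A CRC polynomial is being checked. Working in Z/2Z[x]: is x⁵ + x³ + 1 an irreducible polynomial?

Yes

Write m(x) = x⁵ + x³ + 1.
Check for roots in Z/2Z: m(0) = 1; m(1) = 1.
No roots, so no linear factors.
Monic irreducibles of degree 2 over GF(2): x² + x + 1.
None of them divide m (all give nonzero remainder).
No irreducible factor of degree ≤ 2 exists, so m is irreducible over GF(2).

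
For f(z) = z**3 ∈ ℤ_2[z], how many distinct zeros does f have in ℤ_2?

Evaluate at each of the 2 elements of ℤ_2:
f(0) = 0 → root; f(1) = 1.
Roots: {0}.

1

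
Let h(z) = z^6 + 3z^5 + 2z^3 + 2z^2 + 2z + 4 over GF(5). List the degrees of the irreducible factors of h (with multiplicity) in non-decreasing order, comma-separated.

Roots in GF(5): h(0) = 4; h(1) = 4; h(2) = 2; h(3) = 0 → root; h(4) = 0 → root.
Linear factors from roots: (z + 2), (z + 1).
Complete factorization: h(z) = (z + 1)·(z + 2)·(z^2 + 2z + 4)·(z^2 + 3z + 3).
Factor degrees with multiplicity: 1 + 1 + 2 + 2 = 6.

1, 1, 2, 2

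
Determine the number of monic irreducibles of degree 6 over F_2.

The number of monic irreducibles of degree 6 over GF(2) is (1/6)·Σ_{d∣6} μ(6/d) 2^d.
Divisors of 6: 1, 2, 3, 6; μ(6/d) for each: 1, -1, -1, 1.
Σ = 2^1 − 2^2 − 2^3 + 2^6 = 54.
N = 54/6 = 9.

9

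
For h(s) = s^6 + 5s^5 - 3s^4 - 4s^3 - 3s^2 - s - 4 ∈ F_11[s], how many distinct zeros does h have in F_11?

Evaluate at each of the 11 elements of F_11:
h(0) = 7; h(1) = 2; h(2) = 5; h(3) = 8; h(4) = 7; h(5) = 4; h(6) = 3; h(7) = 0 → root; h(8) = 0 → root; h(9) = 6; h(10) = 2.
Roots: {7, 8}.

2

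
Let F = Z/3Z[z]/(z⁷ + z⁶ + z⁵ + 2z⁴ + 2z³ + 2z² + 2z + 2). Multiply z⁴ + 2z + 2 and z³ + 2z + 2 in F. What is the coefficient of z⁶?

2

Multiply in Z/3Z[z]: (z⁴ + 2z + 2)·(z³ + 2z + 2) = z⁷ + 2z⁵ + z⁴ + 2z³ + z² + 2z + 1.
Reduce using z⁷ ≡ 2z⁶ + 2z⁵ + z⁴ + z³ + z² + z + 1 (mod z⁷ + z⁶ + z⁵ + 2z⁴ + 2z³ + 2z² + 2z + 2).
Reduced: 2z⁶ + z⁵ + 2z⁴ + 2z² + 2.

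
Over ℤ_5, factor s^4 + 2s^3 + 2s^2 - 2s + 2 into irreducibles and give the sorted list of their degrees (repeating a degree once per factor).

1, 1, 2

Write h(s) = s^4 + 2s^3 + 2s^2 - 2s + 2.
Roots in ℤ_5: h(0) = 2; h(1) = 0 → root; h(2) = 3; h(3) = 4; h(4) = 0 → root.
Linear factors from roots: (s - 1), (s + 1).
Complete factorization: h(s) = (s + 1)·(s - 1)·(s^2 + 2s - 2).
Factor degrees with multiplicity: 1 + 1 + 2 = 4.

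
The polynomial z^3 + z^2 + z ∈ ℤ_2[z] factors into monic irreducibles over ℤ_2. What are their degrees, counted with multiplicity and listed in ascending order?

Write f(z) = z^3 + z^2 + z.
Roots in ℤ_2: f(0) = 0 → root; f(1) = 1.
Linear factors from roots: (z).
Complete factorization: f(z) = (z)·(z^2 + z + 1).
Factor degrees with multiplicity: 1 + 2 = 3.

1, 2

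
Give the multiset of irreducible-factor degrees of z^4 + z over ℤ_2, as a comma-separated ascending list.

Write g(z) = z^4 + z.
Roots in ℤ_2: g(0) = 0 → root; g(1) = 0 → root.
Linear factors from roots: (z), (z + 1).
Complete factorization: g(z) = (z)·(z + 1)·(z^2 + z + 1).
Factor degrees with multiplicity: 1 + 1 + 2 = 4.

1, 1, 2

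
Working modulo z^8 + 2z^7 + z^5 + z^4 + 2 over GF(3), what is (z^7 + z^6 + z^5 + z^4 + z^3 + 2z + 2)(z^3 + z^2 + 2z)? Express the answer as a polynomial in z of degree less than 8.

Multiply in GF(3)[z]: (z^7 + z^6 + z^5 + z^4 + z^3 + 2z + 2)·(z^3 + z^2 + 2z) = z^10 + 2z^9 + z^8 + z^7 + z^6 + z^4 + z^3 + z.
Reduce using z^8 ≡ z^7 + 2z^5 + 2z^4 + 1 (mod z^8 + 2z^7 + z^5 + z^4 + 2).
Reduced: z^7 + 2z^5 + z^3 + z^2 + z + 1.

z^7 + 2z^5 + z^3 + z^2 + z + 1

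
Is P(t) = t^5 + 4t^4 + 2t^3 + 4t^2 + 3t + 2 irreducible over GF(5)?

Check for roots in GF(5): P(0) = 2; P(1) = 1; P(2) = 1; P(3) = 3; P(4) = 4.
No roots, so no linear factors.
Degree-2 irreducible divisors: test the 10 monic irreducibles of degree 2 over GF(5).
None of them divide P (all give nonzero remainder).
No irreducible factor of degree ≤ 2 exists, so P is irreducible over GF(5).

Yes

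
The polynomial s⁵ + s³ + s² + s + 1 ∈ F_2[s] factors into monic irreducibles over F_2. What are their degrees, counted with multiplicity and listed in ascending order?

5

Write g(s) = s⁵ + s³ + s² + s + 1.
Roots in F_2: g(0) = 1; g(1) = 1.
Complete factorization: g(s) = (s⁵ + s³ + s² + s + 1).
Factor degrees with multiplicity: 5 = 5.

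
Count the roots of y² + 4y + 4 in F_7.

Write h(y) = y² + 4y + 4.
Evaluate at each of the 7 elements of F_7:
h(0) = 4; h(1) = 2; h(2) = 2; h(3) = 4; h(4) = 1; h(5) = 0 → root; h(6) = 1.
Roots: {5}.

1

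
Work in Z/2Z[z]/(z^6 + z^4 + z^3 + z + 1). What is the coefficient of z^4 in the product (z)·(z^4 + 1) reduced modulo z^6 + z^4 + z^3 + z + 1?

0

Multiply in Z/2Z[z]: (z)·(z^4 + 1) = z^5 + z.
Reduced: z^5 + z.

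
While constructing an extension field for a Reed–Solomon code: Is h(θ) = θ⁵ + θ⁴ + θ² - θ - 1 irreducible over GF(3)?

Yes

Check for roots in GF(3): h(0) = 2; h(1) = 1; h(2) = 1.
No roots, so no linear factors.
Monic irreducibles of degree 2 over GF(3): θ² + 1, θ² + θ - 1, θ² - θ - 1.
None of them divide h (all give nonzero remainder).
No irreducible factor of degree ≤ 2 exists, so h is irreducible over GF(3).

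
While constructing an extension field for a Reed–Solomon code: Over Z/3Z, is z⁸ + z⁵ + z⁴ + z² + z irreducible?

No

Write m(z) = z⁸ + z⁵ + z⁴ + z² + z.
Check for roots in Z/3Z: m(0) = 0 → root; m(1) = 2; m(2) = 1.
m(0) = 0, so (z) divides m(z); m is reducible.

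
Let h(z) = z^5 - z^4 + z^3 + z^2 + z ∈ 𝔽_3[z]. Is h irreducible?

Check for roots in 𝔽_3: h(0) = 0 → root; h(1) = 0 → root; h(2) = 0 → root.
h(0) = 0, so (z) divides h(z); h is reducible.

No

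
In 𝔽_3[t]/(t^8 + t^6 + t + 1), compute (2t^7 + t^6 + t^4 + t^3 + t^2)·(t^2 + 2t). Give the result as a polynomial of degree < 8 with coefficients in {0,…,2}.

Multiply in 𝔽_3[t]: (2t^7 + t^6 + t^4 + t^3 + t^2)·(t^2 + 2t) = 2t^9 + 2t^8 + 2t^7 + t^6 + 2t^3.
Reduce using t^8 ≡ 2t^6 + 2t + 2 (mod t^8 + t^6 + t + 1).
Reduced: 2t^6 + 2t^3 + t^2 + 2t + 1.

2t^6 + 2t^3 + t^2 + 2t + 1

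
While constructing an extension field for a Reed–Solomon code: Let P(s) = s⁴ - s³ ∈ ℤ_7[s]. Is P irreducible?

No

Check for roots in ℤ_7: P(0) = 0 → root; P(1) = 0 → root; P(2) = 1; P(3) = 5; P(4) = 3; P(5) = 3; P(6) = 2.
P(0) = 0, so (s) divides P(s); P is reducible.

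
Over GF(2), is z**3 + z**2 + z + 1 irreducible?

No

Write m(z) = z**3 + z**2 + z + 1.
Check for roots in GF(2): m(0) = 1; m(1) = 0 → root.
m(1) = 0, so (z − 1) divides m(z); m is reducible.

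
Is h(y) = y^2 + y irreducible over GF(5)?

No

Check for roots in GF(5): h(0) = 0 → root; h(1) = 2; h(2) = 1; h(3) = 2; h(4) = 0 → root.
h(0) = 0, so (y) divides h(y); h is reducible.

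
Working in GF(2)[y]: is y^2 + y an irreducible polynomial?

No

Write P(y) = y^2 + y.
Check for roots in GF(2): P(0) = 0 → root; P(1) = 0 → root.
P(0) = 0, so (y) divides P(y); P is reducible.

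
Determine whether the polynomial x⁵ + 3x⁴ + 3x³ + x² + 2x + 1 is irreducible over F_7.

No

Write m(x) = x⁵ + 3x⁴ + 3x³ + x² + 2x + 1.
Check for roots in F_7: m(0) = 1; m(1) = 4; m(2) = 1; m(3) = 2; m(4) = 0 → root; m(5) = 0 → root; m(6) = 6.
m(4) = 0, so (x − 4) divides m(x); m is reducible.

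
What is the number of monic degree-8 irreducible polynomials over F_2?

The number of monic irreducibles of degree 8 over GF(2) is (1/8)·Σ_{d∣8} μ(8/d) 2^d.
Divisors of 8: 1, 2, 4, 8; μ(8/d) for each: 0, 0, -1, 1.
Σ = − 2^4 + 2^8 = 240.
N = 240/8 = 30.

30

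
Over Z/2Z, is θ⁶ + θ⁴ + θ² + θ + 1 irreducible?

Write f(θ) = θ⁶ + θ⁴ + θ² + θ + 1.
Check for roots in Z/2Z: f(0) = 1; f(1) = 1.
No roots, so no linear factors.
Monic irreducibles of degree 2 over GF(2): θ² + θ + 1.
None of them divide f (all give nonzero remainder).
Monic irreducibles of degree 3 over GF(2): θ³ + θ + 1, θ³ + θ² + 1.
None of them divide f (all give nonzero remainder).
No irreducible factor of degree ≤ 3 exists, so f is irreducible over GF(2).

Yes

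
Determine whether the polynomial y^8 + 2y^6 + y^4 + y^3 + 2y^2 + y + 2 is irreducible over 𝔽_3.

No

Write f(y) = y^8 + 2y^6 + y^4 + y^3 + 2y^2 + y + 2.
Check for roots in 𝔽_3: f(0) = 2; f(1) = 1; f(2) = 0 → root.
f(2) = 0, so (y − 2) divides f(y); f is reducible.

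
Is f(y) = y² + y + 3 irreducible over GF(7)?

Check for roots in GF(7): f(0) = 3; f(1) = 5; f(2) = 2; f(3) = 1; f(4) = 2; f(5) = 5; f(6) = 3.
No roots. A degree-2 polynomial over a field with no linear factor is irreducible.

Yes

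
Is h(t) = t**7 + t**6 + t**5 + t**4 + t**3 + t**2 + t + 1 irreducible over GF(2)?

Check for roots in GF(2): h(0) = 1; h(1) = 0 → root.
h(1) = 0, so (t − 1) divides h(t); h is reducible.

No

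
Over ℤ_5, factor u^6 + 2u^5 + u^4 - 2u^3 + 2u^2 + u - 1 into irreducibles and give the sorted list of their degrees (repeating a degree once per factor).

Write h(u) = u^6 + 2u^5 + u^4 - 2u^3 + 2u^2 + u - 1.
Roots in ℤ_5: h(0) = 4; h(1) = 4; h(2) = 2; h(3) = 2; h(4) = 2.
Complete factorization: h(u) = (u^2 - 2)·(u^2 - 2u - 1)·(u^2 - u + 2).
Factor degrees with multiplicity: 2 + 2 + 2 = 6.

2, 2, 2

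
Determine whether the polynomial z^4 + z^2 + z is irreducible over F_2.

No

Write f(z) = z^4 + z^2 + z.
Check for roots in F_2: f(0) = 0 → root; f(1) = 1.
f(0) = 0, so (z) divides f(z); f is reducible.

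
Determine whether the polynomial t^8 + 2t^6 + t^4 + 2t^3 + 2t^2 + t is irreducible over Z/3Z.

Write h(t) = t^8 + 2t^6 + t^4 + 2t^3 + 2t^2 + t.
Check for roots in Z/3Z: h(0) = 0 → root; h(1) = 0 → root; h(2) = 0 → root.
h(0) = 0, so (t) divides h(t); h is reducible.

No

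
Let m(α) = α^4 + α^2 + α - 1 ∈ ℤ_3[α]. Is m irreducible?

No

Check for roots in ℤ_3: m(0) = 2; m(1) = 2; m(2) = 0 → root.
m(2) = 0, so (α − 2) divides m(α); m is reducible.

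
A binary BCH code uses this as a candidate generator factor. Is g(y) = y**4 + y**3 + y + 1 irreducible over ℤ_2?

Check for roots in ℤ_2: g(0) = 1; g(1) = 0 → root.
g(1) = 0, so (y − 1) divides g(y); g is reducible.

No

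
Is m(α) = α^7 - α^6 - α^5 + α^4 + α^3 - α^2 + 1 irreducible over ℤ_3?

Check for roots in ℤ_3: m(0) = 1; m(1) = 1; m(2) = 2.
No roots, so no linear factors.
Monic irreducibles of degree 2 over GF(3): α^2 + 1, α^2 + α - 1, α^2 - α - 1.
None of them divide m (all give nonzero remainder).
Degree-3 irreducible divisors: test the 8 monic irreducibles of degree 3 over GF(3).
None of them divide m (all give nonzero remainder).
No irreducible factor of degree ≤ 3 exists, so m is irreducible over GF(3).

Yes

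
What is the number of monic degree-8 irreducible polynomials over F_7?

Gauss's count: N_{7}(8) = (1/8) Σ_{d|8} μ(8/d)·7^d.
Divisors of 8: 1, 2, 4, 8; μ(8/d) for each: 0, 0, -1, 1.
Σ = − 7^4 + 7^8 = 5762400.
N = 5762400/8 = 720300.

720300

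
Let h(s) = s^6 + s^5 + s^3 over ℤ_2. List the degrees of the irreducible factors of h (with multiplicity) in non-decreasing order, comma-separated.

Roots in ℤ_2: h(0) = 0 → root; h(1) = 1.
Linear factors from roots: (s).
Complete factorization: h(s) = (s)^3·(s^3 + s^2 + 1).
Factor degrees with multiplicity: 1 + 1 + 1 + 3 = 6.

1, 1, 1, 3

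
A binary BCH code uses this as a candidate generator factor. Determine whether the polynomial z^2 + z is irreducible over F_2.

Write h(z) = z^2 + z.
Check for roots in F_2: h(0) = 0 → root; h(1) = 0 → root.
h(0) = 0, so (z) divides h(z); h is reducible.

No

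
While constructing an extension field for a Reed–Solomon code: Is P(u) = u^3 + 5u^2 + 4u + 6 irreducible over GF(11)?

Yes

Check each element of GF(11) for a root: P(0)=6, P(1)=5, P(2)=9, P(3)=2, P(4)=1, P(5)=1, P(6)=8, P(7)=6, P(8)=1, P(9)=10, P(10)=6.
No roots. A degree-3 polynomial over a field with no linear factor is irreducible.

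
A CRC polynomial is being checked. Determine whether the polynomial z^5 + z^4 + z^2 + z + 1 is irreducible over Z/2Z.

Yes

Write g(z) = z^5 + z^4 + z^2 + z + 1.
Check for roots in Z/2Z: g(0) = 1; g(1) = 1.
No roots, so no linear factors.
Monic irreducibles of degree 2 over GF(2): z^2 + z + 1.
None of them divide g (all give nonzero remainder).
No irreducible factor of degree ≤ 2 exists, so g is irreducible over GF(2).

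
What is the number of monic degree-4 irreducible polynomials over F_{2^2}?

60

Gauss's count: N_{4}(4) = (1/4) Σ_{d|4} μ(4/d)·4^d.
Divisors of 4: 1, 2, 4; μ(4/d) for each: 0, -1, 1.
Σ = − 4^2 + 4^4 = 240.
N = 240/4 = 60.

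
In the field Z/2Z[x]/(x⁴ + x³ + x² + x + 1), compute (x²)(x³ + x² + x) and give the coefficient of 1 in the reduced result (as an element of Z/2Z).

Multiply in Z/2Z[x]: (x²)·(x³ + x² + x) = x⁵ + x⁴ + x³.
Reduce using x⁴ ≡ x³ + x² + x + 1 (mod x⁴ + x³ + x² + x + 1).
Reduced: x² + x.

0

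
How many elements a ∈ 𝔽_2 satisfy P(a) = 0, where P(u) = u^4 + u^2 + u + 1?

Evaluate at each of the 2 elements of 𝔽_2:
P(0) = 1; P(1) = 0 → root.
Roots: {1}.

1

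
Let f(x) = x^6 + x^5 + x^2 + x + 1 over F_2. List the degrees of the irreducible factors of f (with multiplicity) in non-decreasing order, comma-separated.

6

Roots in F_2: f(0) = 1; f(1) = 1.
Complete factorization: f(x) = (x^6 + x^5 + x^2 + x + 1).
Factor degrees with multiplicity: 6 = 6.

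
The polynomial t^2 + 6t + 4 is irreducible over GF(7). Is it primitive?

Write f(t) = t^2 + 6t + 4.
|GF(7^2)^×| = 7^2 − 1 = 48. Prime factorization: 48 = 2^4·3.
f is primitive ⇔ t has order 48 in GF(7)[t]/(f), i.e. t^(48/q) ≠ 1 for each prime q | 48.
t^(24) mod f = 1
t^(16) mod f = 2.
Since t^(24) = 1, the order of t divides 24 < 48; not primitive.

No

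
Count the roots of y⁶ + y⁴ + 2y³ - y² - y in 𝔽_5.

3

Write f(y) = y⁶ + y⁴ + 2y³ - y² - y.
Evaluate at each of the 5 elements of 𝔽_5:
f(0) = 0 → root; f(1) = 2; f(2) = 0 → root; f(3) = 2; f(4) = 0 → root.
Roots: {0, 2, 4}.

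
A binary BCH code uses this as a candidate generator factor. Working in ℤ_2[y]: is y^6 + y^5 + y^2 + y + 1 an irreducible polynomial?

Write h(y) = y^6 + y^5 + y^2 + y + 1.
Check for roots in ℤ_2: h(0) = 1; h(1) = 1.
No roots, so no linear factors.
Monic irreducibles of degree 2 over GF(2): y^2 + y + 1.
None of them divide h (all give nonzero remainder).
Monic irreducibles of degree 3 over GF(2): y^3 + y + 1, y^3 + y^2 + 1.
None of them divide h (all give nonzero remainder).
No irreducible factor of degree ≤ 3 exists, so h is irreducible over GF(2).

Yes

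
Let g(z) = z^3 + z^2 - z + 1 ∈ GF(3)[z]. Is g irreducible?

Check for roots in GF(3): g(0) = 1; g(1) = 2; g(2) = 2.
No roots. A degree-3 polynomial over a field with no linear factor is irreducible.

Yes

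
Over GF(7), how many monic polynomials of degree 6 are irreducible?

19544

x^(7^6) − x is the product of all monic irreducibles of degree dividing 6; Möbius inversion gives N = (1/6) Σ μ(6/d)·7^d.
Divisors of 6: 1, 2, 3, 6; μ(6/d) for each: 1, -1, -1, 1.
Σ = 7^1 − 7^2 − 7^3 + 7^6 = 117264.
N = 117264/6 = 19544.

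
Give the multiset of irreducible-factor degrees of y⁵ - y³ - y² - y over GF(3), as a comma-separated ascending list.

Write h(y) = y⁵ - y³ - y² - y.
Roots in GF(3): h(0) = 0 → root; h(1) = 1; h(2) = 0 → root.
Linear factors from roots: (y), (y + 1).
Complete factorization: h(y) = (y)·(y + 1)^2·(y² + y - 1).
Factor degrees with multiplicity: 1 + 1 + 1 + 2 = 5.

1, 1, 1, 2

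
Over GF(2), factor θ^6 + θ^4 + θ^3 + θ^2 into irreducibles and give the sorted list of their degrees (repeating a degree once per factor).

Write g(θ) = θ^6 + θ^4 + θ^3 + θ^2.
Roots in GF(2): g(0) = 0 → root; g(1) = 0 → root.
Linear factors from roots: (θ), (θ + 1).
Complete factorization: g(θ) = (θ + 1)·(θ)^2·(θ^3 + θ^2 + 1).
Factor degrees with multiplicity: 1 + 1 + 1 + 3 = 6.

1, 1, 1, 3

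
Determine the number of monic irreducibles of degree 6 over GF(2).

9

x^(2^6) − x is the product of all monic irreducibles of degree dividing 6; Möbius inversion gives N = (1/6) Σ μ(6/d)·2^d.
Divisors of 6: 1, 2, 3, 6; μ(6/d) for each: 1, -1, -1, 1.
Σ = 2^1 − 2^2 − 2^3 + 2^6 = 54.
N = 54/6 = 9.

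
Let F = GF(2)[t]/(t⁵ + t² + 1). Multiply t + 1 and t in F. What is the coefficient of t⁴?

Multiply in GF(2)[t]: (t + 1)·(t) = t² + t.
Reduced: t² + t.

0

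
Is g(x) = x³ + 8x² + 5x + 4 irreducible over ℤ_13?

Check each element of ℤ_13 for a root: g(0)=4, g(1)=5, g(2)=2, g(3)=1, g(4)=8, g(5)=3, g(6)=5, g(7)=7, g(8)=2, g(9)=9, g(10)=8, g(11)=5, g(12)=6.
No roots. A degree-3 polynomial over a field with no linear factor is irreducible.

Yes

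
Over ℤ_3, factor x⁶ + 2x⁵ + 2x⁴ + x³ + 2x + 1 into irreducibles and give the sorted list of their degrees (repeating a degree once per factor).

1, 2, 3

Write f(x) = x⁶ + 2x⁵ + 2x⁴ + x³ + 2x + 1.
Roots in ℤ_3: f(0) = 1; f(1) = 0 → root; f(2) = 2.
Linear factors from roots: (x + 2).
Complete factorization: f(x) = (x + 2)·(x² + x + 2)·(x³ + 2x² + x + 1).
Factor degrees with multiplicity: 1 + 2 + 3 = 6.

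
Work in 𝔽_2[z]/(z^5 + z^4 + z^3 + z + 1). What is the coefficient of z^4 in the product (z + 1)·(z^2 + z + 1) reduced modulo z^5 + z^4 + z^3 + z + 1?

0

Multiply in 𝔽_2[z]: (z + 1)·(z^2 + z + 1) = z^3 + 1.
Reduced: z^3 + 1.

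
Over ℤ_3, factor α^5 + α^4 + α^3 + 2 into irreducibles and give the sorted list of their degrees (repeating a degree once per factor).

Write g(α) = α^5 + α^4 + α^3 + 2.
Roots in ℤ_3: g(0) = 2; g(1) = 2; g(2) = 1.
Complete factorization: g(α) = (α^2 + 1)·(α^3 + α^2 + 2).
Factor degrees with multiplicity: 2 + 3 = 5.

2, 3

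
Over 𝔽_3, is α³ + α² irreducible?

Write P(α) = α³ + α².
Check for roots in 𝔽_3: P(0) = 0 → root; P(1) = 2; P(2) = 0 → root.
P(0) = 0, so (α) divides P(α); P is reducible.

No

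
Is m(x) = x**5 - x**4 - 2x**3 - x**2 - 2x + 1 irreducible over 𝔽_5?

Yes

Check for roots in 𝔽_5: m(0) = 1; m(1) = 1; m(2) = 3; m(3) = 4; m(4) = 2.
No roots, so no linear factors.
Degree-2 irreducible divisors: test the 10 monic irreducibles of degree 2 over GF(5).
None of them divide m (all give nonzero remainder).
No irreducible factor of degree ≤ 2 exists, so m is irreducible over GF(5).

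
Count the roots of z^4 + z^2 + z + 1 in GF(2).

Write h(z) = z^4 + z^2 + z + 1.
Evaluate at each of the 2 elements of GF(2):
h(0) = 1; h(1) = 0 → root.
Roots: {1}.

1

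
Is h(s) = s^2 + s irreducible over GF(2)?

No

Check for roots in GF(2): h(0) = 0 → root; h(1) = 0 → root.
h(0) = 0, so (s) divides h(s); h is reducible.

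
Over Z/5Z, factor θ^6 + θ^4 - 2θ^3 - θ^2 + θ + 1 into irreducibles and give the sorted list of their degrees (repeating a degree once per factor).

Write h(θ) = θ^6 + θ^4 - 2θ^3 - θ^2 + θ + 1.
Roots in Z/5Z: h(0) = 1; h(1) = 1; h(2) = 3; h(3) = 1; h(4) = 3.
Complete factorization: h(θ) = (θ^6 + θ^4 - 2θ^3 - θ^2 + θ + 1).
Factor degrees with multiplicity: 6 = 6.

6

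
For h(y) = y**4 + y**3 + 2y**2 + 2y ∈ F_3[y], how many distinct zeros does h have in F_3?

Evaluate at each of the 3 elements of F_3:
h(0) = 0 → root; h(1) = 0 → root; h(2) = 0 → root.
Roots: {0, 1, 2}.

3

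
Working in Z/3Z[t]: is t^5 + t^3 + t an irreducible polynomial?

Write h(t) = t^5 + t^3 + t.
Check for roots in Z/3Z: h(0) = 0 → root; h(1) = 0 → root; h(2) = 0 → root.
h(0) = 0, so (t) divides h(t); h is reducible.

No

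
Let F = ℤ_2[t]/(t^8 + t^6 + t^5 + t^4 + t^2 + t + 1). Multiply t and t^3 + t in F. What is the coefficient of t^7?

Multiply in ℤ_2[t]: (t)·(t^3 + t) = t^4 + t^2.
Reduced: t^4 + t^2.

0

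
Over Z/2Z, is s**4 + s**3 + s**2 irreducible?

Write P(s) = s**4 + s**3 + s**2.
Check for roots in Z/2Z: P(0) = 0 → root; P(1) = 1.
P(0) = 0, so (s) divides P(s); P is reducible.

No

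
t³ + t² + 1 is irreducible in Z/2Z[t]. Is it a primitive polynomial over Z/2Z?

Yes

Write f(t) = t³ + t² + 1.
|GF(2^3)^×| = 2^3 − 1 = 7. Prime factorization: 7 = 7.
f is primitive ⇔ t has order 7 in GF(2)[t]/(f), i.e. t^(7/q) ≠ 1 for each prime q | 7.
t^(1) mod f = t.
None equal 1, so t has full order 7; f is primitive.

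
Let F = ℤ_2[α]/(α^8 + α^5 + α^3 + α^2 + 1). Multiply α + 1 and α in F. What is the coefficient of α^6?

0

Multiply in ℤ_2[α]: (α + 1)·(α) = α^2 + α.
Reduced: α^2 + α.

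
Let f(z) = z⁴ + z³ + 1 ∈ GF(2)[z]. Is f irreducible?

Check for roots in GF(2): f(0) = 1; f(1) = 1.
No roots, so no linear factors.
Monic irreducibles of degree 2 over GF(2): z² + z + 1.
None of them divide f (all give nonzero remainder).
No irreducible factor of degree ≤ 2 exists, so f is irreducible over GF(2).

Yes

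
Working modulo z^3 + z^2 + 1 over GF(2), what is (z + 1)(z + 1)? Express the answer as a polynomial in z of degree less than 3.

Multiply in GF(2)[z]: (z + 1)·(z + 1) = z^2 + 1.
Reduced: z^2 + 1.

z^2 + 1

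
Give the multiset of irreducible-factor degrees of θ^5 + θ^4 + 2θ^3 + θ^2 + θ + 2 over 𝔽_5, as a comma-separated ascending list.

1, 2, 2

Write h(θ) = θ^5 + θ^4 + 2θ^3 + θ^2 + θ + 2.
Roots in 𝔽_5: h(0) = 2; h(1) = 3; h(2) = 2; h(3) = 2; h(4) = 0 → root.
Linear factors from roots: (θ + 1).
Complete factorization: h(θ) = (θ + 1)·(θ^2 + θ + 2)·(θ^2 + 4θ + 1).
Factor degrees with multiplicity: 1 + 2 + 2 = 5.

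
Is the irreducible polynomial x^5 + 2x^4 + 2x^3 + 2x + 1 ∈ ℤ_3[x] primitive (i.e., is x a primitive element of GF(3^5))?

Write f(x) = x^5 + 2x^4 + 2x^3 + 2x + 1.
|GF(3^5)^×| = 3^5 − 1 = 242. Prime factorization: 242 = 2·11^2.
f is primitive ⇔ x has order 242 in GF(3)[x]/(f), i.e. x^(242/q) ≠ 1 for each prime q | 242.
x^(121) mod f = 2.
x^(22) mod f = x^4 + x.
None equal 1, so x has full order 242; f is primitive.

Yes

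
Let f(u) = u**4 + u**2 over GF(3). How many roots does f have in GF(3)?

Evaluate at each of the 3 elements of GF(3):
f(0) = 0 → root; f(1) = 2; f(2) = 2.
Roots: {0}.

1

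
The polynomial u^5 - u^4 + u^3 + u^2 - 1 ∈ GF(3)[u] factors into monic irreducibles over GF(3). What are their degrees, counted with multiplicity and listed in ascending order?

Write g(u) = u^5 - u^4 + u^3 + u^2 - 1.
Roots in GF(3): g(0) = 2; g(1) = 1; g(2) = 0 → root.
Linear factors from roots: (u + 1).
Complete factorization: g(u) = (u + 1)·(u^2 + 1)·(u^2 + u - 1).
Factor degrees with multiplicity: 1 + 2 + 2 = 5.

1, 2, 2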